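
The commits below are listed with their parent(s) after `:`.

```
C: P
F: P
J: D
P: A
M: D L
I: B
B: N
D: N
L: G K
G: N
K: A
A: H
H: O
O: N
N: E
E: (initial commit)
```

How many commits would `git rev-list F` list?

Walking parent pointers from F: reachable set = {A, E, F, H, N, O, P}.
That is 7 commits.

7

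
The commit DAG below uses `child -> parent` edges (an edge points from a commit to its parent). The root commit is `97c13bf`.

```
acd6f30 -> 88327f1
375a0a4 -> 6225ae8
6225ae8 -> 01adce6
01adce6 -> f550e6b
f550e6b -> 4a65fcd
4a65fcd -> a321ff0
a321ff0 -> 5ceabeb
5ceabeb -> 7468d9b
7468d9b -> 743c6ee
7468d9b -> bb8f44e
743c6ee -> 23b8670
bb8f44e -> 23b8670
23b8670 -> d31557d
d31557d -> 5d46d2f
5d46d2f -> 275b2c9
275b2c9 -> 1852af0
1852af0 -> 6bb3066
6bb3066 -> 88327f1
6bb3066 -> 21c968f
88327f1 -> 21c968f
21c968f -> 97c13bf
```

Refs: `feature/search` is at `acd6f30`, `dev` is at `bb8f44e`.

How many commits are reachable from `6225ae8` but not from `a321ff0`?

Reachable from 6225ae8: {01adce6, 1852af0, 21c968f, 23b8670, 275b2c9, 4a65fcd, 5ceabeb, 5d46d2f, 6225ae8, 6bb3066, 743c6ee, 7468d9b, 88327f1, 97c13bf, a321ff0, bb8f44e, d31557d, f550e6b}.
Reachable from a321ff0: {1852af0, 21c968f, 23b8670, 275b2c9, 5ceabeb, 5d46d2f, 6bb3066, 743c6ee, 7468d9b, 88327f1, 97c13bf, a321ff0, bb8f44e, d31557d}.
In 6225ae8's history but not a321ff0's: {01adce6, 4a65fcd, 6225ae8, f550e6b} — 4 commits.

4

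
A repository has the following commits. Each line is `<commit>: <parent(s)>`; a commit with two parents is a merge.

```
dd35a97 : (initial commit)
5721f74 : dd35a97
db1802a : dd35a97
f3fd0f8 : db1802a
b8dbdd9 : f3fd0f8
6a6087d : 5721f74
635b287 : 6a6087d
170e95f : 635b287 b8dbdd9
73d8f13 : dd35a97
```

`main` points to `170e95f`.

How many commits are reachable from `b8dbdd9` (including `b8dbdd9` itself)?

Walking parent pointers from b8dbdd9: reachable set = {b8dbdd9, db1802a, dd35a97, f3fd0f8}.
That is 4 commits.

4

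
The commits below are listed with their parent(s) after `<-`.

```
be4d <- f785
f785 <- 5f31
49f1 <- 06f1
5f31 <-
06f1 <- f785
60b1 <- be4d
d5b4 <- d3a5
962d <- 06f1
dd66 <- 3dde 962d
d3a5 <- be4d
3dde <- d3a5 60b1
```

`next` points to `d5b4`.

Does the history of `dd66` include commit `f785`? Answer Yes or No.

Yes

Ancestors of dd66 (commits reachable by following parents): {06f1, 3dde, 5f31, 60b1, 962d, be4d, d3a5, dd66, f785}.
f785 is in that set, so it is an ancestor of dd66.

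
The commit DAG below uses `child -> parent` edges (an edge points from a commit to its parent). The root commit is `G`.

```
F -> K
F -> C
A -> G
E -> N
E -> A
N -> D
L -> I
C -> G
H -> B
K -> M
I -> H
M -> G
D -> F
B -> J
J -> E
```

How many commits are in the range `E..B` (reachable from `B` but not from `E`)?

Reachable from B: {A, B, C, D, E, F, G, J, K, M, N}.
Reachable from E: {A, C, D, E, F, G, K, M, N}.
In B's history but not E's: {B, J} — 2 commits.

2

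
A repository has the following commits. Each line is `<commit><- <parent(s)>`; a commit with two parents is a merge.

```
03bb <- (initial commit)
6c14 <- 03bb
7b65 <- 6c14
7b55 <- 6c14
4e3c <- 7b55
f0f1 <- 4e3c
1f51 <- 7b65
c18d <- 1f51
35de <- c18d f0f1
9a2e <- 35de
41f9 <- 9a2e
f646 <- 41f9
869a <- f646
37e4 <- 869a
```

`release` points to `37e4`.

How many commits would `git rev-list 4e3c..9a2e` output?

6

Reachable from 9a2e: {03bb, 1f51, 35de, 4e3c, 6c14, 7b55, 7b65, 9a2e, c18d, f0f1}.
Reachable from 4e3c: {03bb, 4e3c, 6c14, 7b55}.
In 9a2e's history but not 4e3c's: {1f51, 35de, 7b65, 9a2e, c18d, f0f1} — 6 commits.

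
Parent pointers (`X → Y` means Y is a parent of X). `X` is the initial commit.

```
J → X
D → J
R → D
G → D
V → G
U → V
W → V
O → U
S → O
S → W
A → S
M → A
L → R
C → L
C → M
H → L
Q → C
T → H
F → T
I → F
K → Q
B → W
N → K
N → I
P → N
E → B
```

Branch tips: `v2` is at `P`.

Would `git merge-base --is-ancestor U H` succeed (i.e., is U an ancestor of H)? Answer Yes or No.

No

Ancestors of H: {D, H, J, L, R, X}.
U is not in that set, so it is not an ancestor of H.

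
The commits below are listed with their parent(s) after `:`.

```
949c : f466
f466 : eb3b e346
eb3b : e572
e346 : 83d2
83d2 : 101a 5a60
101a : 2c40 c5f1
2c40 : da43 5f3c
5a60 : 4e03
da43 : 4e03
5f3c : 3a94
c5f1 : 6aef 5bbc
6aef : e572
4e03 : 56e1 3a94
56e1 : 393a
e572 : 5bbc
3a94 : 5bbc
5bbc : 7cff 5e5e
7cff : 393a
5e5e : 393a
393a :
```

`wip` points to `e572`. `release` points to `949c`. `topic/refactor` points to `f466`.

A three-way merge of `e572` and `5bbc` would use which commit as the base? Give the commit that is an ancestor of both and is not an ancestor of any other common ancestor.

5bbc

Ancestors of e572: {393a, 5bbc, 5e5e, 7cff, e572}.
Ancestors of 5bbc: {393a, 5bbc, 5e5e, 7cff}.
Common ancestors: {393a, 5bbc, 5e5e, 7cff}.
Among these, 5bbc is not an ancestor of any other common ancestor — it is the merge base.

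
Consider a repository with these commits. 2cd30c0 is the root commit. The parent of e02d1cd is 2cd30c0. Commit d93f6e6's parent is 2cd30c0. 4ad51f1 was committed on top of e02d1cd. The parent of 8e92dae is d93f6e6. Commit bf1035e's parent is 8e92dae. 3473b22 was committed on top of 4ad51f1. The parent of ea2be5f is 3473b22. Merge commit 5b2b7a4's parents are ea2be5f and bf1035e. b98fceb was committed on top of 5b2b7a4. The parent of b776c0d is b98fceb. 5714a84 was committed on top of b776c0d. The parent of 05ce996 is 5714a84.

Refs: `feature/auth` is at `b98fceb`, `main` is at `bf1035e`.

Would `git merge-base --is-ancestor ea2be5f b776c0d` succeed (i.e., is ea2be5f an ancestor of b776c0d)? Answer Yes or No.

Ancestors of b776c0d (commits reachable by following parents): {2cd30c0, 3473b22, 4ad51f1, 5b2b7a4, 8e92dae, b776c0d, b98fceb, bf1035e, d93f6e6, e02d1cd, ea2be5f}.
ea2be5f is in that set, so it is an ancestor of b776c0d.

Yes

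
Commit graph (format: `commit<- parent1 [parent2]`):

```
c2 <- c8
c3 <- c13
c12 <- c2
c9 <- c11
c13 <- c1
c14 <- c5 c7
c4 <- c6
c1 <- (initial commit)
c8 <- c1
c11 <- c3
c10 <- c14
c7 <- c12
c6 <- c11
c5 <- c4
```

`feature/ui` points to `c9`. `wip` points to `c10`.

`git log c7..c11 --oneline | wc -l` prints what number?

Reachable from c11: {c1, c11, c13, c3}.
Reachable from c7: {c1, c12, c2, c7, c8}.
In c11's history but not c7's: {c11, c13, c3} — 3 commits.

3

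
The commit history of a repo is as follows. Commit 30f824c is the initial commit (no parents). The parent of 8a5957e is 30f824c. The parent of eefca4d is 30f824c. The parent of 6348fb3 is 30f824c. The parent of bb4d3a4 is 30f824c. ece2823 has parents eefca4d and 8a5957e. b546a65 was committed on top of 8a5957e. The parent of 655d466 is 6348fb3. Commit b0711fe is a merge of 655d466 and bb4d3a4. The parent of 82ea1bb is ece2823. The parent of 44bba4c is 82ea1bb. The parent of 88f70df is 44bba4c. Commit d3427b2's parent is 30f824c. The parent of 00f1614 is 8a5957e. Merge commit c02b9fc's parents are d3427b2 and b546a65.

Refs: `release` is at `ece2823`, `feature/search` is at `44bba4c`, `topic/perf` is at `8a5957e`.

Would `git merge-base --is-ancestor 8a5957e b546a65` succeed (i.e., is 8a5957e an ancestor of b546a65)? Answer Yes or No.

Yes

Ancestors of b546a65 (commits reachable by following parents): {30f824c, 8a5957e, b546a65}.
8a5957e is in that set, so it is an ancestor of b546a65.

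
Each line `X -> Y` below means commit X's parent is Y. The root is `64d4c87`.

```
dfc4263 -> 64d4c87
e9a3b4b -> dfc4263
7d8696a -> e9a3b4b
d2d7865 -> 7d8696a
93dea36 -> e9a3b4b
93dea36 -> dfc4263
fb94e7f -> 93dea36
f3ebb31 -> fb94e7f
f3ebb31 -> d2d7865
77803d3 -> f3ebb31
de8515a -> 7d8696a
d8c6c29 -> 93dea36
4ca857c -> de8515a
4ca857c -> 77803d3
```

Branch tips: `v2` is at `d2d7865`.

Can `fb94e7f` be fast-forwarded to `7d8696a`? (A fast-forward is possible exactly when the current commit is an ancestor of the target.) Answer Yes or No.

A fast-forward from fb94e7f to 7d8696a is possible iff fb94e7f is an ancestor of 7d8696a.
Ancestors of 7d8696a: {64d4c87, 7d8696a, dfc4263, e9a3b4b}.
fb94e7f is not among them, so fast-forward is not possible.

No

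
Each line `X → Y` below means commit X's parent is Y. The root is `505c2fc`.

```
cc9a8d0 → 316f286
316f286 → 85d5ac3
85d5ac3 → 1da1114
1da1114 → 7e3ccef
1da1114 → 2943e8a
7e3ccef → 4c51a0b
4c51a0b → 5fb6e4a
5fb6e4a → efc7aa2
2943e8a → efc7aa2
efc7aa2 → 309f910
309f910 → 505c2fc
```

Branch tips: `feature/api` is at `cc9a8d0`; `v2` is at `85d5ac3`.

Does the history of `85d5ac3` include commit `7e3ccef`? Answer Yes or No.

Ancestors of 85d5ac3 (commits reachable by following parents): {1da1114, 2943e8a, 309f910, 4c51a0b, 505c2fc, 5fb6e4a, 7e3ccef, 85d5ac3, efc7aa2}.
7e3ccef is in that set, so it is an ancestor of 85d5ac3.

Yes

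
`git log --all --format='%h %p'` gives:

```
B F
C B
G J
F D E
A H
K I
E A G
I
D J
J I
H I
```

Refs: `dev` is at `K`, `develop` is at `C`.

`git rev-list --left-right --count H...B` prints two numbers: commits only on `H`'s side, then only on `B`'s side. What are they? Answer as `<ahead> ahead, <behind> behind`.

0 ahead, 7 behind

Reachable from H: {H, I}.
Reachable from B: {A, B, D, E, F, G, H, I, J}.
Only in H's history (ahead): {} — 0.
Only in B's history (behind): {A, B, D, E, F, G, J} — 7.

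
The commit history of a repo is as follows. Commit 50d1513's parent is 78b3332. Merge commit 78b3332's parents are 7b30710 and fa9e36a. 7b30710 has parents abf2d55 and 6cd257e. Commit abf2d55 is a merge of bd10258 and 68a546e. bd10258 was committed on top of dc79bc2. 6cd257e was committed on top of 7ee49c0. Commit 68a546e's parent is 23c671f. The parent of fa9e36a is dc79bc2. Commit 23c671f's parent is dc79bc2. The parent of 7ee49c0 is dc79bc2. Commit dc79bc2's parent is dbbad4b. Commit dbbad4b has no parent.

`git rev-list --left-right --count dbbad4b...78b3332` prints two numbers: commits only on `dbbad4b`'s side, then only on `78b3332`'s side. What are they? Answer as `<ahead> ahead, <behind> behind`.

0 ahead, 10 behind

Reachable from dbbad4b: {dbbad4b}.
Reachable from 78b3332: {23c671f, 68a546e, 6cd257e, 78b3332, 7b30710, 7ee49c0, abf2d55, bd10258, dbbad4b, dc79bc2, fa9e36a}.
Only in dbbad4b's history (ahead): {} — 0.
Only in 78b3332's history (behind): {23c671f, 68a546e, 6cd257e, 78b3332, 7b30710, 7ee49c0, abf2d55, bd10258, dc79bc2, fa9e36a} — 10.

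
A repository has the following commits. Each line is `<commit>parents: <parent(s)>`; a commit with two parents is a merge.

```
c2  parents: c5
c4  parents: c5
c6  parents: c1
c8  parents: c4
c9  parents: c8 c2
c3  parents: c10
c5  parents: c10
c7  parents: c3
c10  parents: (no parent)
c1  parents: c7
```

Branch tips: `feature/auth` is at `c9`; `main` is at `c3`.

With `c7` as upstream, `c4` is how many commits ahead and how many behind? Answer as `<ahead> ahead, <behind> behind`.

2 ahead, 2 behind

Reachable from c4: {c10, c4, c5}.
Reachable from c7: {c10, c3, c7}.
Only in c4's history (ahead): {c4, c5} — 2.
Only in c7's history (behind): {c3, c7} — 2.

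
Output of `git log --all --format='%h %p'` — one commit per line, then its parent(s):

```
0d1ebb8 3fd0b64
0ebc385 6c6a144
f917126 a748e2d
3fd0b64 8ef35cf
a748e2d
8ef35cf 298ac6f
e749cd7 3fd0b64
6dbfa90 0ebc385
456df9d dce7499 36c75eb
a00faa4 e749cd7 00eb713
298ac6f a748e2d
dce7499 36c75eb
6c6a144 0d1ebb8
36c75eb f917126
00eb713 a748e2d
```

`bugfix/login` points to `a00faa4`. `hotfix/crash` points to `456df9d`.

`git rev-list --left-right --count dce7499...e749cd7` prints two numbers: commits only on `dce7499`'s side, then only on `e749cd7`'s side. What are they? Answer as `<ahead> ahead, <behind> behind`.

Reachable from dce7499: {36c75eb, a748e2d, dce7499, f917126}.
Reachable from e749cd7: {298ac6f, 3fd0b64, 8ef35cf, a748e2d, e749cd7}.
Only in dce7499's history (ahead): {36c75eb, dce7499, f917126} — 3.
Only in e749cd7's history (behind): {298ac6f, 3fd0b64, 8ef35cf, e749cd7} — 4.

3 ahead, 4 behind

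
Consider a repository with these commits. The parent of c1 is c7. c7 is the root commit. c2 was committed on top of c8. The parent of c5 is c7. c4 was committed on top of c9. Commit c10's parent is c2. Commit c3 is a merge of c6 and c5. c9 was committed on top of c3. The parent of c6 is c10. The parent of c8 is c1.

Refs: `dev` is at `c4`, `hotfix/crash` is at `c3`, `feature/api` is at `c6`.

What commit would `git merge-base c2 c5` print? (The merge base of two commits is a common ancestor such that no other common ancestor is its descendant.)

c7

Ancestors of c2: {c1, c2, c7, c8}.
Ancestors of c5: {c5, c7}.
Common ancestors: {c7}.
The only common ancestor is c7, so it is the merge base.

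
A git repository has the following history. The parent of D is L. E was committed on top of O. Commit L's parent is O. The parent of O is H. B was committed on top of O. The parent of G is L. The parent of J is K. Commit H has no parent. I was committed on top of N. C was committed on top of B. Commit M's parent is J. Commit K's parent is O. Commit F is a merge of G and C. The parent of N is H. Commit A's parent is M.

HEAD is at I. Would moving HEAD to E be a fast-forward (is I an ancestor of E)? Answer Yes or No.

A fast-forward from I to E is possible iff I is an ancestor of E.
Ancestors of E: {E, H, O}.
I is not among them, so fast-forward is not possible.

No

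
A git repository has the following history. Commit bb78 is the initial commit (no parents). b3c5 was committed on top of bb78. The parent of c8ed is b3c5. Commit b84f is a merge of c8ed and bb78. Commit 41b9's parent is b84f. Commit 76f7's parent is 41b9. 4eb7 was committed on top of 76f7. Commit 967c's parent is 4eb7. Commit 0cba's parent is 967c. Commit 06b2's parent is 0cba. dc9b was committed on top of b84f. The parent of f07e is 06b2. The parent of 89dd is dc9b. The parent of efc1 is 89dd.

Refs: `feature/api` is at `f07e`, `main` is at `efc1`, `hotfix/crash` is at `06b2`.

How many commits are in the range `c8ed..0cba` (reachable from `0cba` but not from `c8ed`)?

6

Reachable from 0cba: {0cba, 41b9, 4eb7, 76f7, 967c, b3c5, b84f, bb78, c8ed}.
Reachable from c8ed: {b3c5, bb78, c8ed}.
In 0cba's history but not c8ed's: {0cba, 41b9, 4eb7, 76f7, 967c, b84f} — 6 commits.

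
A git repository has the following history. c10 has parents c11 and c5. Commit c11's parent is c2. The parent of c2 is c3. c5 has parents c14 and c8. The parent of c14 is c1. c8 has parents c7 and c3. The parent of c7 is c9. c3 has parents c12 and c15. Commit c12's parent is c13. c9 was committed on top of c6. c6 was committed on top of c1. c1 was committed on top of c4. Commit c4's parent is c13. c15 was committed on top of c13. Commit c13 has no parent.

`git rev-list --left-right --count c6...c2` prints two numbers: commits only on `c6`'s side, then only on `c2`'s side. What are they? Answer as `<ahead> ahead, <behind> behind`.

Reachable from c6: {c1, c13, c4, c6}.
Reachable from c2: {c12, c13, c15, c2, c3}.
Only in c6's history (ahead): {c1, c4, c6} — 3.
Only in c2's history (behind): {c12, c15, c2, c3} — 4.

3 ahead, 4 behind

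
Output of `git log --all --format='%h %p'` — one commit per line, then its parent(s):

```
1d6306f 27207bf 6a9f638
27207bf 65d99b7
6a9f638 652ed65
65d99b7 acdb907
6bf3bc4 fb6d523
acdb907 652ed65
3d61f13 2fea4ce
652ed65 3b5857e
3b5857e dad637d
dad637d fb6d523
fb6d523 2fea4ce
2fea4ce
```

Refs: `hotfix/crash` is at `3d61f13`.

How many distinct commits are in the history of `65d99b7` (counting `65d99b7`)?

7

Walking parent pointers from 65d99b7: reachable set = {2fea4ce, 3b5857e, 652ed65, 65d99b7, acdb907, dad637d, fb6d523}.
That is 7 commits.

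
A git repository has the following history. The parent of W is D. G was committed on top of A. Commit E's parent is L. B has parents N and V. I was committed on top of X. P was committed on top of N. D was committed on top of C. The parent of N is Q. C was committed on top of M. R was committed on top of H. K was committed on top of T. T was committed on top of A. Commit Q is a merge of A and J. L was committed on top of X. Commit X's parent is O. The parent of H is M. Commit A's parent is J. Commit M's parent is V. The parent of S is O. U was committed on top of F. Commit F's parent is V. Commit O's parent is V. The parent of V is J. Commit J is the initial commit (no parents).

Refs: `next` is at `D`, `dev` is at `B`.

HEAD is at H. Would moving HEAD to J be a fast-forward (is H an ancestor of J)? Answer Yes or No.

No

A fast-forward from H to J is possible iff H is an ancestor of J.
Ancestors of J: {J}.
H is not among them, so fast-forward is not possible.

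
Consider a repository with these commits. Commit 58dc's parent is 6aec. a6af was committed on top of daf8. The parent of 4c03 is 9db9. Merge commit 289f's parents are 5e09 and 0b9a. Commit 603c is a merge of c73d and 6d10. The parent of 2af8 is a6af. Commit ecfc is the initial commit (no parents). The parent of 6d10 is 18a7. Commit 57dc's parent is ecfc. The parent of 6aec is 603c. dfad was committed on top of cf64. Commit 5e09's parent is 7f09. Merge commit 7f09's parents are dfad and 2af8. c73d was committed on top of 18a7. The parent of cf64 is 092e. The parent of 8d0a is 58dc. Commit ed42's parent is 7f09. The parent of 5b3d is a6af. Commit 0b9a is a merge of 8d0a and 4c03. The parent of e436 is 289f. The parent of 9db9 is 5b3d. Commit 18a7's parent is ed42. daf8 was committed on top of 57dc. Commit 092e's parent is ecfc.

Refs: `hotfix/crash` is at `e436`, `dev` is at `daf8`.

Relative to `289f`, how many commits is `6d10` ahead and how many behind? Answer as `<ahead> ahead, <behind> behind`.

0 ahead, 11 behind

Reachable from 6d10: {092e, 18a7, 2af8, 57dc, 6d10, 7f09, a6af, cf64, daf8, dfad, ecfc, ed42}.
Reachable from 289f: {092e, 0b9a, 18a7, 289f, 2af8, 4c03, 57dc, 58dc, 5b3d, 5e09, 603c, 6aec, 6d10, 7f09, 8d0a, 9db9, a6af, c73d, cf64, daf8, dfad, ecfc, ed42}.
Only in 6d10's history (ahead): {} — 0.
Only in 289f's history (behind): {0b9a, 289f, 4c03, 58dc, 5b3d, 5e09, 603c, 6aec, 8d0a, 9db9, c73d} — 11.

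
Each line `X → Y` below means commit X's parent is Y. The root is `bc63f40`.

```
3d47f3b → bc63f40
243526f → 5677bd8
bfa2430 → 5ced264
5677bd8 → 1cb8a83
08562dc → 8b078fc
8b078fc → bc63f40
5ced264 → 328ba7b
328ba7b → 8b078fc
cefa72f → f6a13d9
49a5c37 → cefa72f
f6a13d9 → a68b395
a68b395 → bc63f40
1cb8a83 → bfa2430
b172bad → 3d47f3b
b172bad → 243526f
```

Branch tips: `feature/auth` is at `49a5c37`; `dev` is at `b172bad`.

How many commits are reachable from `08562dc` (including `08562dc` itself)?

Walking parent pointers from 08562dc: reachable set = {08562dc, 8b078fc, bc63f40}.
That is 3 commits.

3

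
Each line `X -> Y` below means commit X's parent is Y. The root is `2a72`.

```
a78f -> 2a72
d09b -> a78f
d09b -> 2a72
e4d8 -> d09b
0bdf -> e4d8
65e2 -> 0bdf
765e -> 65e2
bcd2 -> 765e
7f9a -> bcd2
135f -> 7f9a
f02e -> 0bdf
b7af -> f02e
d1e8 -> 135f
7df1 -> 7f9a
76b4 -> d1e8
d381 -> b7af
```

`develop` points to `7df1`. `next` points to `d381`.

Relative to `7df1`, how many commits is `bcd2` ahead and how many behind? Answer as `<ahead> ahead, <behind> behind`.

Reachable from bcd2: {0bdf, 2a72, 65e2, 765e, a78f, bcd2, d09b, e4d8}.
Reachable from 7df1: {0bdf, 2a72, 65e2, 765e, 7df1, 7f9a, a78f, bcd2, d09b, e4d8}.
Only in bcd2's history (ahead): {} — 0.
Only in 7df1's history (behind): {7df1, 7f9a} — 2.

0 ahead, 2 behind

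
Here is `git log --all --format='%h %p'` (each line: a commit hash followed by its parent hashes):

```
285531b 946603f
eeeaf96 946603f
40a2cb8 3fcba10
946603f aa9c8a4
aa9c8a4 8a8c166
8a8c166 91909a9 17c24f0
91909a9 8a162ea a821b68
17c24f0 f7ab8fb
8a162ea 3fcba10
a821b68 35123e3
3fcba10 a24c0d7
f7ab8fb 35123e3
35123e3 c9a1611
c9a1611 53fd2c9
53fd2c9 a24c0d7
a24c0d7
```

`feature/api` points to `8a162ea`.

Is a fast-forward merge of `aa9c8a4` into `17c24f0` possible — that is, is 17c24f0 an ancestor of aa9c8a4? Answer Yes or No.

A fast-forward from 17c24f0 to aa9c8a4 is possible iff 17c24f0 is an ancestor of aa9c8a4.
Ancestors of aa9c8a4: {17c24f0, 35123e3, 3fcba10, 53fd2c9, 8a162ea, 8a8c166, 91909a9, a24c0d7, a821b68, aa9c8a4, c9a1611, f7ab8fb}.
17c24f0 is among them, so fast-forward is possible.

Yes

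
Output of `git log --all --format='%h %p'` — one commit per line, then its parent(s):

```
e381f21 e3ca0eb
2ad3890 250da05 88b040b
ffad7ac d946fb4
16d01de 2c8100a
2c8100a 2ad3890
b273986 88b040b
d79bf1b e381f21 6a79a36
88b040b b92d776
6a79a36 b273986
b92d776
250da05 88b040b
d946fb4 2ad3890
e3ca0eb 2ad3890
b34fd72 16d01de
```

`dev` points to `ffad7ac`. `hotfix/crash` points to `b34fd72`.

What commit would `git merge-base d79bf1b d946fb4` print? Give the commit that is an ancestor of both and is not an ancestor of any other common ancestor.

2ad3890

Ancestors of d79bf1b: {250da05, 2ad3890, 6a79a36, 88b040b, b273986, b92d776, d79bf1b, e381f21, e3ca0eb}.
Ancestors of d946fb4: {250da05, 2ad3890, 88b040b, b92d776, d946fb4}.
Common ancestors: {250da05, 2ad3890, 88b040b, b92d776}.
Among these, 2ad3890 is not an ancestor of any other common ancestor — it is the merge base.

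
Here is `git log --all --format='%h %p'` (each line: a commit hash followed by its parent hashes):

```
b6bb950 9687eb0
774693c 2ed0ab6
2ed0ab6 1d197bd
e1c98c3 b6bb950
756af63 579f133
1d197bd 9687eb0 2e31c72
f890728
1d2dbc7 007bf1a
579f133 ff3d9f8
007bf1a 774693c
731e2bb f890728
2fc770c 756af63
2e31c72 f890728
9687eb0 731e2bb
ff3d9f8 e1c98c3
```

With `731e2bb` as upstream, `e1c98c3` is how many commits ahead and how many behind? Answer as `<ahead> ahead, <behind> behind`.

3 ahead, 0 behind

Reachable from e1c98c3: {731e2bb, 9687eb0, b6bb950, e1c98c3, f890728}.
Reachable from 731e2bb: {731e2bb, f890728}.
Only in e1c98c3's history (ahead): {9687eb0, b6bb950, e1c98c3} — 3.
Only in 731e2bb's history (behind): {} — 0.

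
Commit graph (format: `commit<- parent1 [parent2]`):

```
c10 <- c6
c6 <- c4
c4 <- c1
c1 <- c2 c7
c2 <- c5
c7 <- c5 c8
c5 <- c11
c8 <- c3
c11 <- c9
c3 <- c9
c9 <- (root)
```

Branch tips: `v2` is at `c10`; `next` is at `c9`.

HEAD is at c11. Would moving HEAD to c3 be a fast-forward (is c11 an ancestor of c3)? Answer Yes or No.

No

A fast-forward from c11 to c3 is possible iff c11 is an ancestor of c3.
Ancestors of c3: {c3, c9}.
c11 is not among them, so fast-forward is not possible.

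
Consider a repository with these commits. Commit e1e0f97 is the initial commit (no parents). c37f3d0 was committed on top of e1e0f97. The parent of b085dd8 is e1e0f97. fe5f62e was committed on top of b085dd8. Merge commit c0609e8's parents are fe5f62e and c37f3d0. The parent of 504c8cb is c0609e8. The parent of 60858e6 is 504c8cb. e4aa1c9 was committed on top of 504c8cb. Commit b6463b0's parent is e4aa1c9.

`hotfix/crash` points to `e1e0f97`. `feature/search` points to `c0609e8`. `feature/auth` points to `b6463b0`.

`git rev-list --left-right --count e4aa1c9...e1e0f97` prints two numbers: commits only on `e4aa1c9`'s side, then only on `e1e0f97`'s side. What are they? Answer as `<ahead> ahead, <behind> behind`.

Reachable from e4aa1c9: {504c8cb, b085dd8, c0609e8, c37f3d0, e1e0f97, e4aa1c9, fe5f62e}.
Reachable from e1e0f97: {e1e0f97}.
Only in e4aa1c9's history (ahead): {504c8cb, b085dd8, c0609e8, c37f3d0, e4aa1c9, fe5f62e} — 6.
Only in e1e0f97's history (behind): {} — 0.

6 ahead, 0 behind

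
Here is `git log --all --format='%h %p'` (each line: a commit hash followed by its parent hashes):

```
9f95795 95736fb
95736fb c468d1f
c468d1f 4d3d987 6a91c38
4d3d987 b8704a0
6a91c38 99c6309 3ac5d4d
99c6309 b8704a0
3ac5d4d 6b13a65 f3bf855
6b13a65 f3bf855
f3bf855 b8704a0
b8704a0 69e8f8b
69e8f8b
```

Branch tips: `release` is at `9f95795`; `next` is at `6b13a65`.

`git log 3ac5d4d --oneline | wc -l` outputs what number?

Walking parent pointers from 3ac5d4d: reachable set = {3ac5d4d, 69e8f8b, 6b13a65, b8704a0, f3bf855}.
That is 5 commits.

5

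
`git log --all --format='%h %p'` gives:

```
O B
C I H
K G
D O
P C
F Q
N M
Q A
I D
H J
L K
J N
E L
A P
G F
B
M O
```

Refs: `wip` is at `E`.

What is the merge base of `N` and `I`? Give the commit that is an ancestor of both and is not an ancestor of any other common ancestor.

Ancestors of N: {B, M, N, O}.
Ancestors of I: {B, D, I, O}.
Common ancestors: {B, O}.
Among these, O is not an ancestor of any other common ancestor — it is the merge base.

O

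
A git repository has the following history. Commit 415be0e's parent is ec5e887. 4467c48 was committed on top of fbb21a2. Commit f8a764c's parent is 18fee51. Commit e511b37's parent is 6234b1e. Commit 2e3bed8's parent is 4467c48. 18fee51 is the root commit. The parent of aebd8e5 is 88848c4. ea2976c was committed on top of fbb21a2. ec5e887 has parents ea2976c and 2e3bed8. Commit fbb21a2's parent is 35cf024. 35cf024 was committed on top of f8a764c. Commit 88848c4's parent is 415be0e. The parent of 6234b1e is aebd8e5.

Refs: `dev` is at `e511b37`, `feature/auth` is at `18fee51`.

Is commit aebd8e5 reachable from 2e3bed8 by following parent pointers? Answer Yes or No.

Ancestors of 2e3bed8: {18fee51, 2e3bed8, 35cf024, 4467c48, f8a764c, fbb21a2}.
aebd8e5 is not in that set, so it is not an ancestor of 2e3bed8.

No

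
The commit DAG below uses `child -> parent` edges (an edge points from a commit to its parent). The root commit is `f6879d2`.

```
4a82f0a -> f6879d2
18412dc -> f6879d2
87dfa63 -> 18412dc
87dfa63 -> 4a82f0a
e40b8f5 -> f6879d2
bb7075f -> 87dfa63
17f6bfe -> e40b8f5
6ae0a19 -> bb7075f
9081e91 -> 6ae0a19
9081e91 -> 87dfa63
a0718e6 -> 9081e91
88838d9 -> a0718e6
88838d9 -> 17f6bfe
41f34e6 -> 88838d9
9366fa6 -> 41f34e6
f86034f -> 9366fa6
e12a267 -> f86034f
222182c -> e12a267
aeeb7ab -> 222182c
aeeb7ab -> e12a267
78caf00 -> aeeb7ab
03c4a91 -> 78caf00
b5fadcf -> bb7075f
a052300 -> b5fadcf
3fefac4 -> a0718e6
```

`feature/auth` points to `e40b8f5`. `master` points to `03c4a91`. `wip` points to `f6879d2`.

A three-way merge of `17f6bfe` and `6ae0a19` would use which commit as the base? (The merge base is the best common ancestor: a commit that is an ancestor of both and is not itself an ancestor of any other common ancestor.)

Ancestors of 17f6bfe: {17f6bfe, e40b8f5, f6879d2}.
Ancestors of 6ae0a19: {18412dc, 4a82f0a, 6ae0a19, 87dfa63, bb7075f, f6879d2}.
Common ancestors: {f6879d2}.
The only common ancestor is f6879d2, so it is the merge base.

f6879d2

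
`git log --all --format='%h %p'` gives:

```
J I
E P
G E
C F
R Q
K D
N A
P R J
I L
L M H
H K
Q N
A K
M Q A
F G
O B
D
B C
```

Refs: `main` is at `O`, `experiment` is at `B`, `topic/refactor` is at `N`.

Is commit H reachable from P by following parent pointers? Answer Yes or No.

Yes

Ancestors of P (commits reachable by following parents): {A, D, H, I, J, K, L, M, N, P, Q, R}.
H is in that set, so it is an ancestor of P.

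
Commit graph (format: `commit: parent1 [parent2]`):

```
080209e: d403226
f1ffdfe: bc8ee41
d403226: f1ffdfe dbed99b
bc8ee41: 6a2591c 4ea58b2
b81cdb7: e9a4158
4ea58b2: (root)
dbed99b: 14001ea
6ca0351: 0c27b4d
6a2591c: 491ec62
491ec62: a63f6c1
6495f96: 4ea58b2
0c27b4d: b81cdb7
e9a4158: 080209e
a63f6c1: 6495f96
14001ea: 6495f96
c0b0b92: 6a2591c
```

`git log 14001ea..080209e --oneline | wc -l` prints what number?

8

Reachable from 080209e: {080209e, 14001ea, 491ec62, 4ea58b2, 6495f96, 6a2591c, a63f6c1, bc8ee41, d403226, dbed99b, f1ffdfe}.
Reachable from 14001ea: {14001ea, 4ea58b2, 6495f96}.
In 080209e's history but not 14001ea's: {080209e, 491ec62, 6a2591c, a63f6c1, bc8ee41, d403226, dbed99b, f1ffdfe} — 8 commits.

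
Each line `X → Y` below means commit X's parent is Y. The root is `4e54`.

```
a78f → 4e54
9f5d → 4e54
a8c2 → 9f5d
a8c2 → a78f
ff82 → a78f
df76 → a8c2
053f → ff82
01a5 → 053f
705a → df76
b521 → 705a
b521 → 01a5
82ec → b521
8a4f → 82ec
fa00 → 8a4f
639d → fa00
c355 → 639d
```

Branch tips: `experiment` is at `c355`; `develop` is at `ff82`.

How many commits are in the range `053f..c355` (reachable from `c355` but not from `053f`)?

11

Reachable from c355: {01a5, 053f, 4e54, 639d, 705a, 82ec, 8a4f, 9f5d, a78f, a8c2, b521, c355, df76, fa00, ff82}.
Reachable from 053f: {053f, 4e54, a78f, ff82}.
In c355's history but not 053f's: {01a5, 639d, 705a, 82ec, 8a4f, 9f5d, a8c2, b521, c355, df76, fa00} — 11 commits.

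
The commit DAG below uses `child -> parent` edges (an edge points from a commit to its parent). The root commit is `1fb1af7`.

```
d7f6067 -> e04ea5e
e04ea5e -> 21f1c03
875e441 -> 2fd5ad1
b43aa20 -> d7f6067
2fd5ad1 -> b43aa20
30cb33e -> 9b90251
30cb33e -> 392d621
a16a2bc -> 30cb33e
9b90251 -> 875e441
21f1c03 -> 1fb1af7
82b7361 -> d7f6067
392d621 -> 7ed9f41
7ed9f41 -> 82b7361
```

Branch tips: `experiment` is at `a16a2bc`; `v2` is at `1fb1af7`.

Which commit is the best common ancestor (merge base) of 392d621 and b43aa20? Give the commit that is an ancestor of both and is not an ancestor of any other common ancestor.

Ancestors of 392d621: {1fb1af7, 21f1c03, 392d621, 7ed9f41, 82b7361, d7f6067, e04ea5e}.
Ancestors of b43aa20: {1fb1af7, 21f1c03, b43aa20, d7f6067, e04ea5e}.
Common ancestors: {1fb1af7, 21f1c03, d7f6067, e04ea5e}.
Among these, d7f6067 is not an ancestor of any other common ancestor — it is the merge base.

d7f6067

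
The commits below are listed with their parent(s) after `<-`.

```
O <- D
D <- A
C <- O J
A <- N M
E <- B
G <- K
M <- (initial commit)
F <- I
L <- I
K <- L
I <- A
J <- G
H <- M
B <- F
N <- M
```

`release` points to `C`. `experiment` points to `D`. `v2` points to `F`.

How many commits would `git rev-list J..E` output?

Reachable from E: {A, B, E, F, I, M, N}.
Reachable from J: {A, G, I, J, K, L, M, N}.
In E's history but not J's: {B, E, F} — 3 commits.

3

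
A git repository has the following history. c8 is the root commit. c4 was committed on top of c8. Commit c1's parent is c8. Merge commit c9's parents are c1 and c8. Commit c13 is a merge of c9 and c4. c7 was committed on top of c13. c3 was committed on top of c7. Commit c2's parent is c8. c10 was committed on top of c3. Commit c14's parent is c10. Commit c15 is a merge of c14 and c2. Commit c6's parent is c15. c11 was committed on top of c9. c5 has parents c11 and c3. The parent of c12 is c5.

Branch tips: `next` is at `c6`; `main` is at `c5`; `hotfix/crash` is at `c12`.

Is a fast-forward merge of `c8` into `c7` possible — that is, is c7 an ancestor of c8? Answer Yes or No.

A fast-forward from c7 to c8 is possible iff c7 is an ancestor of c8.
Ancestors of c8: {c8}.
c7 is not among them, so fast-forward is not possible.

No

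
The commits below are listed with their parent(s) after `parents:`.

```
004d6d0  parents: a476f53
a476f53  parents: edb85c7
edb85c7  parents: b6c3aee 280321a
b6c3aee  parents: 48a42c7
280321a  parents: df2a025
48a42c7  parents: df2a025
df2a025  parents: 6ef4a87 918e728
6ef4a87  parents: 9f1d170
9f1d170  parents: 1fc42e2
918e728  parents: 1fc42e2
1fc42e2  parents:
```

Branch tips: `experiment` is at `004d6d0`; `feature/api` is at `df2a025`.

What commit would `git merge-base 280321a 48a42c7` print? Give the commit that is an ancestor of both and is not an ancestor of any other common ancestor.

df2a025

Ancestors of 280321a: {1fc42e2, 280321a, 6ef4a87, 918e728, 9f1d170, df2a025}.
Ancestors of 48a42c7: {1fc42e2, 48a42c7, 6ef4a87, 918e728, 9f1d170, df2a025}.
Common ancestors: {1fc42e2, 6ef4a87, 918e728, 9f1d170, df2a025}.
Among these, df2a025 is not an ancestor of any other common ancestor — it is the merge base.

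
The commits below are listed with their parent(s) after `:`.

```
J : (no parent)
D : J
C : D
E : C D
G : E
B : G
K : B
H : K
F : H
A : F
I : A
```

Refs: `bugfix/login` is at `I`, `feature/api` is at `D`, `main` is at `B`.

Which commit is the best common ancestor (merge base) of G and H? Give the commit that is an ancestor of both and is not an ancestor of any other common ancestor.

G

Ancestors of G: {C, D, E, G, J}.
Ancestors of H: {B, C, D, E, G, H, J, K}.
Common ancestors: {C, D, E, G, J}.
Among these, G is not an ancestor of any other common ancestor — it is the merge base.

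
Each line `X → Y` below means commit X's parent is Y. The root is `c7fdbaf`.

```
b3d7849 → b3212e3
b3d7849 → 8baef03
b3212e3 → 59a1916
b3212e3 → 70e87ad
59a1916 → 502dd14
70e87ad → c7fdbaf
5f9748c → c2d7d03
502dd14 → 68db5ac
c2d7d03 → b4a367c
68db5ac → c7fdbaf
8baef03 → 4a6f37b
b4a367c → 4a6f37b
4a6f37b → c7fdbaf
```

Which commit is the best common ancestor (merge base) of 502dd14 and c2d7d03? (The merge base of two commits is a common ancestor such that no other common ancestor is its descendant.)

c7fdbaf

Ancestors of 502dd14: {502dd14, 68db5ac, c7fdbaf}.
Ancestors of c2d7d03: {4a6f37b, b4a367c, c2d7d03, c7fdbaf}.
Common ancestors: {c7fdbaf}.
The only common ancestor is c7fdbaf, so it is the merge base.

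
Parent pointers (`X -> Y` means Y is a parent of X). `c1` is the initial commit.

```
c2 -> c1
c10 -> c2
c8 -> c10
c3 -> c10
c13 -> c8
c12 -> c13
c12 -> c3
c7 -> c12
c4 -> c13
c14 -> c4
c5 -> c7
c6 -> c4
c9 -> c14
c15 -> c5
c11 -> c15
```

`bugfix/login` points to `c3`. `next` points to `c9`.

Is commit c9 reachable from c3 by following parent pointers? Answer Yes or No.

No

Ancestors of c3: {c1, c10, c2, c3}.
c9 is not in that set, so it is not an ancestor of c3.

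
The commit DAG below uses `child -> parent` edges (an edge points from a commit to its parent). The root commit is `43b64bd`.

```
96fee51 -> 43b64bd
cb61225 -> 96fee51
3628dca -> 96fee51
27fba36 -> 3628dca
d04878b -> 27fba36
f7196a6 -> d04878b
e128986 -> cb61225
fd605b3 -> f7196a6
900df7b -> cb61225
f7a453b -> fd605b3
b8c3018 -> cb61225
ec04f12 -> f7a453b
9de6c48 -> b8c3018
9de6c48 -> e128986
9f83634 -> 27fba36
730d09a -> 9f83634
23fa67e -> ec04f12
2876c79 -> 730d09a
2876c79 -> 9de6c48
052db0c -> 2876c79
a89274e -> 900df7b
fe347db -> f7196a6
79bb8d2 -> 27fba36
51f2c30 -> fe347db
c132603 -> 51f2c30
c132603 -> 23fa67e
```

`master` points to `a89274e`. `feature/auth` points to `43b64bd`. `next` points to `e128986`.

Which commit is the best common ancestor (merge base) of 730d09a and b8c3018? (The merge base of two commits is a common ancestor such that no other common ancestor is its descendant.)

Ancestors of 730d09a: {27fba36, 3628dca, 43b64bd, 730d09a, 96fee51, 9f83634}.
Ancestors of b8c3018: {43b64bd, 96fee51, b8c3018, cb61225}.
Common ancestors: {43b64bd, 96fee51}.
Among these, 96fee51 is not an ancestor of any other common ancestor — it is the merge base.

96fee51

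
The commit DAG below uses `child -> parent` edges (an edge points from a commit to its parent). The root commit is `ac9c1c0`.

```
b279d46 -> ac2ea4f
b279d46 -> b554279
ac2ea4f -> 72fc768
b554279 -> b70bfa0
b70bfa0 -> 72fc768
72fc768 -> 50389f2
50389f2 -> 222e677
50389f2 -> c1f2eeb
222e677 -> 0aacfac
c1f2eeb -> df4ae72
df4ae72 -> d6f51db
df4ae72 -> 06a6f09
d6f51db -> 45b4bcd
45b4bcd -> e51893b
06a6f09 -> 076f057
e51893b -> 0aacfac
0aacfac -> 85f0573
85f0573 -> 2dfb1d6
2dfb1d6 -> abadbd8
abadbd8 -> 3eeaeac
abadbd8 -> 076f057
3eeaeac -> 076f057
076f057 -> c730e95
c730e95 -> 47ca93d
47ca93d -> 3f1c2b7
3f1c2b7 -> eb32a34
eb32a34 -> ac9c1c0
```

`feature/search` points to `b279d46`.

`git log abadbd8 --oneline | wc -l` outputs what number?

Walking parent pointers from abadbd8: reachable set = {076f057, 3eeaeac, 3f1c2b7, 47ca93d, abadbd8, ac9c1c0, c730e95, eb32a34}.
That is 8 commits.

8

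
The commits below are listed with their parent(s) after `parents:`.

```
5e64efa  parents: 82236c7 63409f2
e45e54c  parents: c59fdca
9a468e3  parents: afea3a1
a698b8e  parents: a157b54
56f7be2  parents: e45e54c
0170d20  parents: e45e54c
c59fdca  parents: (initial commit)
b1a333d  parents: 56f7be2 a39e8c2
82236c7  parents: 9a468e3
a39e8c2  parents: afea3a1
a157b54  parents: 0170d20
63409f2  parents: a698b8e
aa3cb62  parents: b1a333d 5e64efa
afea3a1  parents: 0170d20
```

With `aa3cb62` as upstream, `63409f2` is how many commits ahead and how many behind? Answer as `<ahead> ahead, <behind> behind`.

0 ahead, 8 behind

Reachable from 63409f2: {0170d20, 63409f2, a157b54, a698b8e, c59fdca, e45e54c}.
Reachable from aa3cb62: {0170d20, 56f7be2, 5e64efa, 63409f2, 82236c7, 9a468e3, a157b54, a39e8c2, a698b8e, aa3cb62, afea3a1, b1a333d, c59fdca, e45e54c}.
Only in 63409f2's history (ahead): {} — 0.
Only in aa3cb62's history (behind): {56f7be2, 5e64efa, 82236c7, 9a468e3, a39e8c2, aa3cb62, afea3a1, b1a333d} — 8.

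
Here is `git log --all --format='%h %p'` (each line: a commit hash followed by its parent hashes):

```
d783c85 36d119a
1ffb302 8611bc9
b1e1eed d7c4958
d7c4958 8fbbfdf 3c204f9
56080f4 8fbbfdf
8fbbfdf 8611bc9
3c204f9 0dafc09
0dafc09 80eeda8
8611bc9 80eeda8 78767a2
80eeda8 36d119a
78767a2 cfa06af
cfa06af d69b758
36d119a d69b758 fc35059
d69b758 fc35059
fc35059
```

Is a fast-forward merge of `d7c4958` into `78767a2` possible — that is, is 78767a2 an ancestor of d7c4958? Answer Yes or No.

Yes

A fast-forward from 78767a2 to d7c4958 is possible iff 78767a2 is an ancestor of d7c4958.
Ancestors of d7c4958: {0dafc09, 36d119a, 3c204f9, 78767a2, 80eeda8, 8611bc9, 8fbbfdf, cfa06af, d69b758, d7c4958, fc35059}.
78767a2 is among them, so fast-forward is possible.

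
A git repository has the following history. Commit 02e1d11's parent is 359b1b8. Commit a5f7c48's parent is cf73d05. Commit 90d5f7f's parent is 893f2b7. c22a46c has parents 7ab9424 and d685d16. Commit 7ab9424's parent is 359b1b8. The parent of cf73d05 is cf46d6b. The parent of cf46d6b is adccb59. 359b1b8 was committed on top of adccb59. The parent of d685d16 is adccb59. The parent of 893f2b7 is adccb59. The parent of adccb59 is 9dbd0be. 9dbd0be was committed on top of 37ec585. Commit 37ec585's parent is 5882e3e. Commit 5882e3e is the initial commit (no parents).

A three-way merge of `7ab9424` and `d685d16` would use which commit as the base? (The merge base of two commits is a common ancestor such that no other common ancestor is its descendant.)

Ancestors of 7ab9424: {359b1b8, 37ec585, 5882e3e, 7ab9424, 9dbd0be, adccb59}.
Ancestors of d685d16: {37ec585, 5882e3e, 9dbd0be, adccb59, d685d16}.
Common ancestors: {37ec585, 5882e3e, 9dbd0be, adccb59}.
Among these, adccb59 is not an ancestor of any other common ancestor — it is the merge base.

adccb59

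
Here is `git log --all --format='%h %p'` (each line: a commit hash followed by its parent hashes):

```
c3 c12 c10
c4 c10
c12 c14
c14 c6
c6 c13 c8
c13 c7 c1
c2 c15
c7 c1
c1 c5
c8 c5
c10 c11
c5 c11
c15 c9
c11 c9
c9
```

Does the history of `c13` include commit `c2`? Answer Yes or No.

No

Ancestors of c13: {c1, c11, c13, c5, c7, c9}.
c2 is not in that set, so it is not an ancestor of c13.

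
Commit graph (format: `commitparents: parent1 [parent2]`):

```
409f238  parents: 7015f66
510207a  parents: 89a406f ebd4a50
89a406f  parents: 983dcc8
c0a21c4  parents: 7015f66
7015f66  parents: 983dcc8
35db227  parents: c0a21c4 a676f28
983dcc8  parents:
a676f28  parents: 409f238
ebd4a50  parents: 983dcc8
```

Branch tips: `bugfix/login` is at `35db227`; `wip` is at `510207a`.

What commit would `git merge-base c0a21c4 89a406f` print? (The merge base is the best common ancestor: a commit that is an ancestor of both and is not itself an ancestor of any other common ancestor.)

Ancestors of c0a21c4: {7015f66, 983dcc8, c0a21c4}.
Ancestors of 89a406f: {89a406f, 983dcc8}.
Common ancestors: {983dcc8}.
The only common ancestor is 983dcc8, so it is the merge base.

983dcc8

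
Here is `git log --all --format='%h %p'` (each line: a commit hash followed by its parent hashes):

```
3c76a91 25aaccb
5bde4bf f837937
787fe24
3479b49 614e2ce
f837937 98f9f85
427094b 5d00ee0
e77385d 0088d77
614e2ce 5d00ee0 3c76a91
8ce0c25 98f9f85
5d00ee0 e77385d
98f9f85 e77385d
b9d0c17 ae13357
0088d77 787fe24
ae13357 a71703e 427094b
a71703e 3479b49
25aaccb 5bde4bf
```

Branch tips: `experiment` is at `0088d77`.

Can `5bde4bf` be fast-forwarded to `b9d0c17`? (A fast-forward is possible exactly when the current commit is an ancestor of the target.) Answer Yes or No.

A fast-forward from 5bde4bf to b9d0c17 is possible iff 5bde4bf is an ancestor of b9d0c17.
Ancestors of b9d0c17: {0088d77, 25aaccb, 3479b49, 3c76a91, 427094b, 5bde4bf, 5d00ee0, 614e2ce, 787fe24, 98f9f85, a71703e, ae13357, b9d0c17, e77385d, f837937}.
5bde4bf is among them, so fast-forward is possible.

Yes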